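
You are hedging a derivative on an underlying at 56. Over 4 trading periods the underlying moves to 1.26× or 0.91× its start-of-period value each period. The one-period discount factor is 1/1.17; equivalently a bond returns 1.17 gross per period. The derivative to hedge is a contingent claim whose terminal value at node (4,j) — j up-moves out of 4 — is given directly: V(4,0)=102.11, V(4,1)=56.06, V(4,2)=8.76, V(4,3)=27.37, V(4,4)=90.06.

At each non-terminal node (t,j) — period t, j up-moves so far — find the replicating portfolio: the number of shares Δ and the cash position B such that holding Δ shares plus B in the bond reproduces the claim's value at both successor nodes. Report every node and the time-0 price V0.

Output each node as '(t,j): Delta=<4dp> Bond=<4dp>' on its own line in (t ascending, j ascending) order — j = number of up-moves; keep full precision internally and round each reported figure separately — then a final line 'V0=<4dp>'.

(0,0): Delta=0.8240 Bond=-22.5793
(1,0): Delta=-0.4442 Bond=38.2128
(1,1): Delta=1.1411 Bond=-48.7899
(2,0): Delta=-2.4739 Bond=138.8310
(2,1): Delta=0.0632 Bond=12.1283
(2,2): Delta=1.4106 Bond=-81.0423
(3,0): Delta=-3.1178 Bond=189.6068
(3,1): Delta=-2.3129 Bond=153.0256
(3,2): Delta=0.6572 Bond=-33.8684
(3,3): Delta=1.5989 Bond=-115.9179
V0=23.5673

No-arbitrage ⇒ martingale measure with p* = (R−d)/(u−d) = 0.7429.
Terminal payoffs: V(4,0)=102.1100, V(4,1)=56.0600, V(4,2)=8.7600, V(4,3)=27.3700, V(4,4)=90.0600
Node (3,0) S=42.2000: V=(p*·56.0600+(1−p*)·102.1100)/1.17=58.0354; Δ=(56.0600−102.1100)/(53.1720−38.4020)=-3.1178; B=V−Δ·S=189.6068
Node (3,1) S=58.4307: V=(p*·8.7600+(1−p*)·56.0600)/1.17=17.8828; Δ=(8.7600−56.0600)/(73.6227−53.1720)=-2.3129; B=V−Δ·S=153.0256
Node (3,2) S=80.9041: V=(p*·27.3700+(1−p*)·8.7600)/1.17=19.3031; Δ=(27.3700−8.7600)/(101.9392−73.6227)=0.6572; B=V−Δ·S=-33.8684
Node (3,3) S=112.0211: V=(p*·90.0600+(1−p*)·27.3700)/1.17=63.1963; Δ=(90.0600−27.3700)/(141.1465−101.9392)=1.5989; B=V−Δ·S=-115.9179
Node (2,0) S=46.3736: V=(p*·17.8828+(1−p*)·58.0354)/1.17=24.1092; Δ=(17.8828−58.0354)/(58.4307−42.2000)=-2.4739; B=V−Δ·S=138.8310
Node (2,1) S=64.2096: V=(p*·19.3031+(1−p*)·17.8828)/1.17=16.1862; Δ=(19.3031−17.8828)/(80.9041−58.4307)=0.0632; B=V−Δ·S=12.1283
Node (2,2) S=88.9056: V=(p*·63.1963+(1−p*)·19.3031)/1.17=44.3671; Δ=(63.1963−19.3031)/(112.0211−80.9041)=1.4106; B=V−Δ·S=-81.0423
Node (1,0) S=50.9600: V=(p*·16.1862+(1−p*)·24.1092)/1.17=15.5757; Δ=(16.1862−24.1092)/(64.2096−46.3736)=-0.4442; B=V−Δ·S=38.2128
Node (1,1) S=70.5600: V=(p*·44.3671+(1−p*)·16.1862)/1.17=31.7270; Δ=(44.3671−16.1862)/(88.9056−64.2096)=1.1411; B=V−Δ·S=-48.7899
Node (0,0) S=56.0000: V=(p*·31.7270+(1−p*)·15.5757)/1.17=23.5673; Δ=(31.7270−15.5757)/(70.5600−50.9600)=0.8240; B=V−Δ·S=-22.5793
Root portfolio cost Δ·56+B reproduces V0=23.5673.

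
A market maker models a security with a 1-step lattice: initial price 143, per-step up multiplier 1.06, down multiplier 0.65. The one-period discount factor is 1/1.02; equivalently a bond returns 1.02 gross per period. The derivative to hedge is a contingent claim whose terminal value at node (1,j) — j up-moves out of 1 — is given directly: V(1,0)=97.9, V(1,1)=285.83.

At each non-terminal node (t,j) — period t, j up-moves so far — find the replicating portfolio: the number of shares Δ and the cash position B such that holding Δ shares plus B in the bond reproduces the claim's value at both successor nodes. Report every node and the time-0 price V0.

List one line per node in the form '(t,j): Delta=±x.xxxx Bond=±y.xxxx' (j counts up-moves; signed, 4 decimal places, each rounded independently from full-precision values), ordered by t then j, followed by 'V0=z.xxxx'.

Risk-neutral probability p* = (R−d)/(u−d) = (1.02−0.65)/(1.06−0.65) = 0.9024.
Terminal payoffs: V(1,0)=97.9000, V(1,1)=285.8300
Node (0,0) S=143.0000: V=(p*·285.8300+(1−p*)·97.9000)/1.02=262.2504; Δ=(285.8300−97.9000)/(151.5800−92.9500)=3.2054; B=V−Δ·S=-196.1155
Root portfolio cost Δ·143+B reproduces V0=262.2504.

(0,0): Delta=3.2054 Bond=-196.1155
V0=262.2504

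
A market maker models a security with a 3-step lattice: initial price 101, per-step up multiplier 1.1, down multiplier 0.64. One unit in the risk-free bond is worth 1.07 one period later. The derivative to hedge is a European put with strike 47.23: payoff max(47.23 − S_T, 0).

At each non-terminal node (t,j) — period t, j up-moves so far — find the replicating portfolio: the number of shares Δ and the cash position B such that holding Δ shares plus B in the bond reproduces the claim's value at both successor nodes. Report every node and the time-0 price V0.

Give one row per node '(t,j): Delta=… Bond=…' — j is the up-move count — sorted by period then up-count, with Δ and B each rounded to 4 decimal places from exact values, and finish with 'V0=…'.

(0,0): Delta=-0.0055 Bond=0.5742
(1,0): Delta=-0.0896 Bond=6.0553
(1,1): Delta=-0.0021 Bond=0.2348
(2,0): Delta=-1.0000 Bond=44.1402
(2,1): Delta=-0.0527 Bond=3.8517
(2,2): Delta=0.0000 Bond=0.0000
V0=0.0215

No-arbitrage ⇒ martingale measure with p* = (R−d)/(u−d) = 0.9348.
Payoff layer (t=3): V(3,0)=20.7535, V(3,1)=1.7234, V(3,2)=0.0000, V(3,3)=0.0000
Node (2,0) S=41.3696: V=(p*·1.7234+(1−p*)·20.7535)/1.07=2.7706; Δ=(1.7234−20.7535)/(45.5066−26.4765)=-1.0000; B=V−Δ·S=44.1402
Node (2,1) S=71.1040: V=(p*·0.0000+(1−p*)·1.7234)/1.07=0.1050; Δ=(0.0000−1.7234)/(78.2144−45.5066)=-0.0527; B=V−Δ·S=3.8517
Node (2,2) S=122.2100: V=(p*·0.0000+(1−p*)·0.0000)/1.07=0.0000; Δ=(0.0000−0.0000)/(134.4310−78.2144)=0.0000; B=V−Δ·S=0.0000
Node (1,0) S=64.6400: V=(p*·0.1050+(1−p*)·2.7706)/1.07=0.2606; Δ=(0.1050−2.7706)/(71.1040−41.3696)=-0.0896; B=V−Δ·S=6.0553
Node (1,1) S=111.1000: V=(p*·0.0000+(1−p*)·0.1050)/1.07=0.0064; Δ=(0.0000−0.1050)/(122.2100−71.1040)=-0.0021; B=V−Δ·S=0.2348
Node (0,0) S=101.0000: V=(p*·0.0064+(1−p*)·0.2606)/1.07=0.0215; Δ=(0.0064−0.2606)/(111.1000−64.6400)=-0.0055; B=V−Δ·S=0.5742
Self-financing check: at every node Δ·S+B equals the discounted successor values.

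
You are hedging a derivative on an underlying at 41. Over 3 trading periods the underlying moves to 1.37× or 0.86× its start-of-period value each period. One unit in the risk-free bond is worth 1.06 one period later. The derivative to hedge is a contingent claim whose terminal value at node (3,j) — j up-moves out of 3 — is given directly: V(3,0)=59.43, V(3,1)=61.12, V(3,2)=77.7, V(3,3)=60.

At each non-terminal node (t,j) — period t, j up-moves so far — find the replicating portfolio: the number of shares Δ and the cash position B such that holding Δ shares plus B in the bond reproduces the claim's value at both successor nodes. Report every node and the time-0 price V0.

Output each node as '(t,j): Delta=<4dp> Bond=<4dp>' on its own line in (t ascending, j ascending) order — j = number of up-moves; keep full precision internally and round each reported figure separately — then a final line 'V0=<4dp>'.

Since d<R<u, set p* = (R−d)/(u−d) = 0.3922; price each node as the discounted p*-expectation of its children.
Payoff layer (t=3): V(3,0)=59.4300, V(3,1)=61.1200, V(3,2)=77.7000, V(3,3)=60.0000
(2,0): S=30.3236. Δ = (V_up−V_dn)/(S_up−S_dn) = (61.1200−59.4300)/(41.5433−26.0783) = 0.1093. V = [p*·61.1200 + (1−p*)·59.4300]/1.06 = 56.6913. B = V − Δ·S = 53.3775.
(2,1): S=48.3062. Δ = (V_up−V_dn)/(S_up−S_dn) = (77.7000−61.1200)/(66.1795−41.5433) = 0.6730. V = [p*·77.7000 + (1−p*)·61.1200]/1.06 = 63.7943. B = V − Δ·S = 31.2845.
(2,2): S=76.9529. Δ = (V_up−V_dn)/(S_up−S_dn) = (60.0000−77.7000)/(105.4255−66.1795) = -0.4510. V = [p*·60.0000 + (1−p*)·77.7000]/1.06 = 66.7536. B = V − Δ·S = 101.4595.
(1,0): S=35.2600. Δ = (V_up−V_dn)/(S_up−S_dn) = (63.7943−56.6913)/(48.3062−30.3236) = 0.3950. V = [p*·63.7943 + (1−p*)·56.6913]/1.06 = 56.1102. B = V − Δ·S = 42.1826.
(1,1): S=56.1700. Δ = (V_up−V_dn)/(S_up−S_dn) = (66.7536−63.7943)/(76.9529−48.3062) = 0.1033. V = [p*·66.7536 + (1−p*)·63.7943]/1.06 = 61.2781. B = V − Δ·S = 55.4756.
(0,0): S=41.0000. Δ = (V_up−V_dn)/(S_up−S_dn) = (61.2781−56.1102)/(56.1700−35.2600) = 0.2472. V = [p*·61.2781 + (1−p*)·56.1102]/1.06 = 54.8461. B = V − Δ·S = 44.7128.
Self-financing check: at every node Δ·S+B equals the discounted successor values.

(0,0): Delta=0.2472 Bond=44.7128
(1,0): Delta=0.3950 Bond=42.1826
(1,1): Delta=0.1033 Bond=55.4756
(2,0): Delta=0.1093 Bond=53.3775
(2,1): Delta=0.6730 Bond=31.2845
(2,2): Delta=-0.4510 Bond=101.4595
V0=54.8461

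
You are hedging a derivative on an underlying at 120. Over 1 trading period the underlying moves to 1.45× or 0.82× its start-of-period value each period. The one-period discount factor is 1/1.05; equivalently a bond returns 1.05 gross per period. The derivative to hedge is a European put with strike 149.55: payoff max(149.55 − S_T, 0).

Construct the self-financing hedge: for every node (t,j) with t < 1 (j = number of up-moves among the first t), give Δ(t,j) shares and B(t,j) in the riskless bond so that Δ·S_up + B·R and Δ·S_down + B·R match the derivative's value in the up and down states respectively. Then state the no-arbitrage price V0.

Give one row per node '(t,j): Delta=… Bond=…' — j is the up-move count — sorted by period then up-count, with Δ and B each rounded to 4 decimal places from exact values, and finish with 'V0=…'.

Under the risk-neutral measure, an up-move has probability p* = (R−d)/(u−d) = 0.3651 and values discount at R = 1.05.
Terminal values V(1,·): V(1,0)=51.1500, V(1,1)=0.0000
(0,0): S=120.0000. Δ = (V_up−V_dn)/(S_up−S_dn) = (0.0000−51.1500)/(174.0000−98.4000) = -0.6766. V = [p*·0.0000 + (1−p*)·51.1500]/1.05 = 30.9297. B = V − Δ·S = 112.1202.
The time-0 hedge costs 30.9297, which is the no-arbitrage price.

(0,0): Delta=-0.6766 Bond=112.1202
V0=30.9297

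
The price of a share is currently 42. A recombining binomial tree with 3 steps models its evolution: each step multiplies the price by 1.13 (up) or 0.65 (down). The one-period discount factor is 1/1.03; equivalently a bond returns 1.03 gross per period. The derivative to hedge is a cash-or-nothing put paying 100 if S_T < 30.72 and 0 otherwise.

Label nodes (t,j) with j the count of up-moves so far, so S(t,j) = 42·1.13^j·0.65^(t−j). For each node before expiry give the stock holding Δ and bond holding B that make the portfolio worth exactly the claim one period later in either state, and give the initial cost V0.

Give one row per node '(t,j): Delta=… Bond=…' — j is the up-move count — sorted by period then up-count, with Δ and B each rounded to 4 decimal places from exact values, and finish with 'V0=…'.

Since d<R<u, set p* = (R−d)/(u−d) = 0.7917; price each node as the discounted p*-expectation of its children.
At expiry t=3: V(3,0)=100.0000, V(3,1)=100.0000, V(3,2)=0.0000, V(3,3)=0.0000
  t=2,j=0: stock 17.7450 → up 20.0518 (V=100.0000), down 11.5343 (V=100.0000). Price 97.0874; hedge Δ=0.0000, bond B=97.0874.
  t=2,j=1: stock 30.8490 → up 34.8594 (V=0.0000), down 20.0518 (V=100.0000). Price 20.2265; hedge Δ=-6.7533, bond B=228.5599.
  t=2,j=2: stock 53.6298 → up 60.6017 (V=0.0000), down 34.8594 (V=0.0000). Price 0.0000; hedge Δ=0.0000, bond B=0.0000.
  t=1,j=0: stock 27.3000 → up 30.8490 (V=20.2265), down 17.7450 (V=97.0874). Price 35.1837; hedge Δ=-5.8654, bond B=195.3105.
  t=1,j=1: stock 47.4600 → up 53.6298 (V=0.0000), down 30.8490 (V=20.2265). Price 4.0911; hedge Δ=-0.8879, bond B=46.2297.
  t=0,j=0: stock 42.0000 → up 47.4600 (V=4.0911), down 27.3000 (V=35.1837). Price 10.2609; hedge Δ=-1.5423, bond B=75.0371.
Root portfolio cost Δ·42+B reproduces V0=10.2609.

(0,0): Delta=-1.5423 Bond=75.0371
(1,0): Delta=-5.8654 Bond=195.3105
(1,1): Delta=-0.8879 Bond=46.2297
(2,0): Delta=0.0000 Bond=97.0874
(2,1): Delta=-6.7533 Bond=228.5599
(2,2): Delta=0.0000 Bond=0.0000
V0=10.2609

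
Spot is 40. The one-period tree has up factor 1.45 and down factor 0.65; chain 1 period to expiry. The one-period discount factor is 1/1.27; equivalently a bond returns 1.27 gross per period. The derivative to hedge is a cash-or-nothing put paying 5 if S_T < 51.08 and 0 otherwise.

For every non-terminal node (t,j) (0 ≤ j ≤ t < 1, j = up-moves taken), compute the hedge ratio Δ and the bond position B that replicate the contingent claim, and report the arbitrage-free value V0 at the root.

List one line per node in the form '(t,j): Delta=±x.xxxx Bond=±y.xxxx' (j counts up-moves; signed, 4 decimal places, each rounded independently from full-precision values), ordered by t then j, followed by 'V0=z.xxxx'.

No-arbitrage ⇒ martingale measure with p* = (R−d)/(u−d) = 0.7750.
At expiry t=1: V(1,0)=5.0000, V(1,1)=0.0000
Node (0,0) S=40.0000: V=(p*·0.0000+(1−p*)·5.0000)/1.27=0.8858; Δ=(0.0000−5.0000)/(58.0000−26.0000)=-0.1562; B=V−Δ·S=7.1358
Check: Δ(0,0)·S0 + B(0,0) = 0.8858 = V0.

(0,0): Delta=-0.1562 Bond=7.1358
V0=0.8858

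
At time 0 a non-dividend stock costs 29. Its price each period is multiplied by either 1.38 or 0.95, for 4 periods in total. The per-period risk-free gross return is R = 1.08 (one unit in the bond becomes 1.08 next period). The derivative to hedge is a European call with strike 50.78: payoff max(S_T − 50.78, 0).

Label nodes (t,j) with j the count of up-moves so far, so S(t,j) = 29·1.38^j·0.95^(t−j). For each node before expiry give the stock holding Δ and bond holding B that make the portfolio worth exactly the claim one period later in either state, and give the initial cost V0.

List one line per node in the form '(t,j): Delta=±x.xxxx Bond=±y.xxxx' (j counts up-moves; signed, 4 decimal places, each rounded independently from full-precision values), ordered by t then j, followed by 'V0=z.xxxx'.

(0,0): Delta=0.3210 Bond=-7.7489
(1,0): Delta=0.1430 Bond=-3.4662
(1,1): Delta=0.6037 Bond=-19.6824
(2,0): Delta=0.0000 Bond=0.0000
(2,1): Delta=0.3703 Bond=-12.3824
(2,2): Delta=0.9745 Bond=-41.7368
(3,0): Delta=0.0000 Bond=0.0000
(3,1): Delta=0.0000 Bond=0.0000
(3,2): Delta=0.9585 Bond=-44.2339
(3,3): Delta=1.0000 Bond=-47.0185
V0=1.5597

The replicating-portfolio and risk-neutral prices coincide; use p* = (1.08−0.95)/(1.38−0.95) = 0.3023 for the latter.
Terminal values V(4,·): V(4,0)=0.0000, V(4,1)=0.0000, V(4,2)=0.0000, V(4,3)=21.6234, V(4,4)=54.3954
(3,0): S=24.8639. Δ = (V_up−V_dn)/(S_up−S_dn) = (0.0000−0.0000)/(34.3121−23.6207) = 0.0000. V = [p*·0.0000 + (1−p*)·0.0000]/1.08 = 0.0000. B = V − Δ·S = 0.0000.
(3,1): S=36.1180. Δ = (V_up−V_dn)/(S_up−S_dn) = (0.0000−0.0000)/(49.8429−34.3121) = 0.0000. V = [p*·0.0000 + (1−p*)·0.0000]/1.08 = 0.0000. B = V − Δ·S = 0.0000.
(3,2): S=52.4662. Δ = (V_up−V_dn)/(S_up−S_dn) = (21.6234−0.0000)/(72.4034−49.8429) = 0.9585. V = [p*·21.6234 + (1−p*)·0.0000]/1.08 = 6.0531. B = V − Δ·S = -44.2339.
(3,3): S=76.2141. Δ = (V_up−V_dn)/(S_up−S_dn) = (54.3954−21.6234)/(105.1754−72.4034) = 1.0000. V = [p*·54.3954 + (1−p*)·21.6234]/1.08 = 29.1956. B = V − Δ·S = -47.0185.
(2,0): S=26.1725. Δ = (V_up−V_dn)/(S_up−S_dn) = (0.0000−0.0000)/(36.1180−24.8639) = 0.0000. V = [p*·0.0000 + (1−p*)·0.0000]/1.08 = 0.0000. B = V − Δ·S = 0.0000.
(2,1): S=38.0190. Δ = (V_up−V_dn)/(S_up−S_dn) = (6.0531−0.0000)/(52.4662−36.1180) = 0.3703. V = [p*·6.0531 + (1−p*)·0.0000]/1.08 = 1.6944. B = V − Δ·S = -12.3824.
(2,2): S=55.2276. Δ = (V_up−V_dn)/(S_up−S_dn) = (29.1956−6.0531)/(76.2141−52.4662) = 0.9745. V = [p*·29.1956 + (1−p*)·6.0531]/1.08 = 12.0830. B = V − Δ·S = -41.7368.
(1,0): S=27.5500. Δ = (V_up−V_dn)/(S_up−S_dn) = (1.6944−0.0000)/(38.0190−26.1725) = 0.1430. V = [p*·1.6944 + (1−p*)·0.0000]/1.08 = 0.4743. B = V − Δ·S = -3.4662.
(1,1): S=40.0200. Δ = (V_up−V_dn)/(S_up−S_dn) = (12.0830−1.6944)/(55.2276−38.0190) = 0.6037. V = [p*·12.0830 + (1−p*)·1.6944]/1.08 = 4.4770. B = V − Δ·S = -19.6824.
(0,0): S=29.0000. Δ = (V_up−V_dn)/(S_up−S_dn) = (4.4770−0.4743)/(40.0200−27.5500) = 0.3210. V = [p*·4.4770 + (1−p*)·0.4743]/1.08 = 1.5597. B = V − Δ·S = -7.7489.
Root portfolio cost Δ·29+B reproduces V0=1.5597.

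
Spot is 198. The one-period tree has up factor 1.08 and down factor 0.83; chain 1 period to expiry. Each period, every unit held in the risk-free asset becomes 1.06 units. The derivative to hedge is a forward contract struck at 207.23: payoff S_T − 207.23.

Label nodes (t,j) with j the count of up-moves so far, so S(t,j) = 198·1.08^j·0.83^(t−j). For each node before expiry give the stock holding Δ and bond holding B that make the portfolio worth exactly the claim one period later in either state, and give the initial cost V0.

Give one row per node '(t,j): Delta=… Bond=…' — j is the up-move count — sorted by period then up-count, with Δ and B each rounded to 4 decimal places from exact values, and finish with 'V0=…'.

(0,0): Delta=1.0000 Bond=-195.5000
V0=2.5000

The replicating-portfolio and risk-neutral prices coincide; use p* = (1.06−0.83)/(1.08−0.83) = 0.9200 for the latter.
Terminal values V(1,·): V(1,0)=-42.8900, V(1,1)=6.6100
Node (0,0) S=198.0000: V=(p*·6.6100+(1−p*)·-42.8900)/1.06=2.5000; Δ=(6.6100−-42.8900)/(213.8400−164.3400)=1.0000; B=V−Δ·S=-195.5000
Each (Δ,B) replicates both successor values, so the strategy is self-financing and V0 is arbitrage-free.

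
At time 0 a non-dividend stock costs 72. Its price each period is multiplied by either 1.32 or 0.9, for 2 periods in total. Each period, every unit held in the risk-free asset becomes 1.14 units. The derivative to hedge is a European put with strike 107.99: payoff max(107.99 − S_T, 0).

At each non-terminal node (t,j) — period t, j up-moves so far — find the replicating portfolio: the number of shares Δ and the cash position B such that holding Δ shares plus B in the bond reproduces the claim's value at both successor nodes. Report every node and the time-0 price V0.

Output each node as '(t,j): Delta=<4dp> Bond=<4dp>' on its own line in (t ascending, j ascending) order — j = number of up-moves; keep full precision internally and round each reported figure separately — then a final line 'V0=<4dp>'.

(0,0): Delta=-0.7105 Bond=66.6413
(1,0): Delta=-1.0000 Bond=94.7281
(1,1): Delta=-0.5625 Bond=61.9033
V0=15.4824

Risk-neutral probability p* = (R−d)/(u−d) = (1.14−0.9)/(1.32−0.9) = 0.5714.
Terminal values V(2,·): V(2,0)=49.6700, V(2,1)=22.4540, V(2,2)=0.0000
Node (1,0) S=64.8000: V=(p*·22.4540+(1−p*)·49.6700)/1.14=29.9281; Δ=(22.4540−49.6700)/(85.5360−58.3200)=-1.0000; B=V−Δ·S=94.7281
Node (1,1) S=95.0400: V=(p*·0.0000+(1−p*)·22.4540)/1.14=8.4414; Δ=(0.0000−22.4540)/(125.4528−85.5360)=-0.5625; B=V−Δ·S=61.9033
Node (0,0) S=72.0000: V=(p*·8.4414+(1−p*)·29.9281)/1.14=15.4824; Δ=(8.4414−29.9281)/(95.0400−64.8000)=-0.7105; B=V−Δ·S=66.6413
Check: Δ(0,0)·S0 + B(0,0) = 15.4824 = V0.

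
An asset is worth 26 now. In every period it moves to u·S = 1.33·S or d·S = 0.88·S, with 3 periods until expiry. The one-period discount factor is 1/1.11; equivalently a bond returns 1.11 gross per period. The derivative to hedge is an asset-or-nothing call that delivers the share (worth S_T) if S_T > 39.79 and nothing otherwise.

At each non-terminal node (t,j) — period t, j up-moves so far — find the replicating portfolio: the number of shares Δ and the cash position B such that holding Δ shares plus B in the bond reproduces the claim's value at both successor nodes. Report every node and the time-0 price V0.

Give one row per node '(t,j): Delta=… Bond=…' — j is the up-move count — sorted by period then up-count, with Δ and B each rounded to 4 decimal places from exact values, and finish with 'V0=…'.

(0,0): Delta=1.7781 Bond=-28.9212
(1,0): Delta=1.8100 Bond=-32.8321
(1,1): Delta=1.7579 Bond=-31.4046
(2,0): Delta=0.0000 Bond=0.0000
(2,1): Delta=2.9556 Bond=-71.3028
(2,2): Delta=1.0000 Bond=0.0000
V0=17.3102

The replicating-portfolio and risk-neutral prices coincide; use p* = (1.11−0.88)/(1.33−0.88) = 0.5111 for the latter.
Payoff layer (t=3): V(3,0)=0.0000, V(3,1)=0.0000, V(3,2)=40.4724, V(3,3)=61.1686
Node (2,0) S=20.1344: V=(p*·0.0000+(1−p*)·0.0000)/1.11=0.0000; Δ=(0.0000−0.0000)/(26.7788−17.7183)=0.0000; B=V−Δ·S=0.0000
Node (2,1) S=30.4304: V=(p*·40.4724+(1−p*)·0.0000)/1.11=18.6360; Δ=(40.4724−0.0000)/(40.4724−26.7788)=2.9556; B=V−Δ·S=-71.3028
Node (2,2) S=45.9914: V=(p*·61.1686+(1−p*)·40.4724)/1.11=45.9914; Δ=(61.1686−40.4724)/(61.1686−40.4724)=1.0000; B=V−Δ·S=0.0000
Node (1,0) S=22.8800: V=(p*·18.6360+(1−p*)·0.0000)/1.11=8.5811; Δ=(18.6360−0.0000)/(30.4304−20.1344)=1.8100; B=V−Δ·S=-32.8321
Node (1,1) S=34.5800: V=(p*·45.9914+(1−p*)·18.6360)/1.11=29.3852; Δ=(45.9914−18.6360)/(45.9914−30.4304)=1.7579; B=V−Δ·S=-31.4046
Node (0,0) S=26.0000: V=(p*·29.3852+(1−p*)·8.5811)/1.11=17.3102; Δ=(29.3852−8.5811)/(34.5800−22.8800)=1.7781; B=V−Δ·S=-28.9212
The time-0 hedge costs 17.3102, which is the no-arbitrage price.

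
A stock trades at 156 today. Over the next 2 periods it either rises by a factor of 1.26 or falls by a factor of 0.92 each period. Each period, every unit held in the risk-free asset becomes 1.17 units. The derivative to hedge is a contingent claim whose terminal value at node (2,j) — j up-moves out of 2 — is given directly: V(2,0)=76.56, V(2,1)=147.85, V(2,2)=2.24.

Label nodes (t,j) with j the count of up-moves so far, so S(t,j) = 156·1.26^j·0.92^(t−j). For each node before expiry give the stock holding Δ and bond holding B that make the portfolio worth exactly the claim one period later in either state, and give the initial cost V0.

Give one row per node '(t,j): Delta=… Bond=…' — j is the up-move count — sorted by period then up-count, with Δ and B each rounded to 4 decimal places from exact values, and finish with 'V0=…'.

(0,0): Delta=-1.4212 Bond=268.5552
(1,0): Delta=1.4610 Bond=-99.4379
(1,1): Delta=-2.1788 Bond=463.1227
V0=46.8476

Risk-neutral probability p* = (R−d)/(u−d) = (1.17−0.92)/(1.26−0.92) = 0.7353.
Terminal payoffs: V(2,0)=76.5600, V(2,1)=147.8500, V(2,2)=2.2400
  t=1,j=0: stock 143.5200 → up 180.8352 (V=147.8500), down 132.0384 (V=76.5600). Price 110.2386; hedge Δ=1.4610, bond B=-99.4379.
  t=1,j=1: stock 196.5600 → up 247.6656 (V=2.2400), down 180.8352 (V=147.8500). Price 34.8580; hedge Δ=-2.1788, bond B=463.1227.
  t=0,j=0: stock 156.0000 → up 196.5600 (V=34.8580), down 143.5200 (V=110.2386). Price 46.8476; hedge Δ=-1.4212, bond B=268.5552.
Self-financing check: at every node Δ·S+B equals the discounted successor values.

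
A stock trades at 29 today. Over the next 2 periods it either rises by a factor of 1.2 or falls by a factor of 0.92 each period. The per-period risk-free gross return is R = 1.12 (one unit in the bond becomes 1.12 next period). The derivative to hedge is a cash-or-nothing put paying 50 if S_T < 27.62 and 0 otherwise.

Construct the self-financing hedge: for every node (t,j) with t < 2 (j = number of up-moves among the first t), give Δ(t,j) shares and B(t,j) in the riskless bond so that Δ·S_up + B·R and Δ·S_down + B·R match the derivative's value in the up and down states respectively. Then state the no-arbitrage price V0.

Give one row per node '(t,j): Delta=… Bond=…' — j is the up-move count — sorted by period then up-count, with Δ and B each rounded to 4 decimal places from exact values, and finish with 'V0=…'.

Under the risk-neutral measure, an up-move has probability p* = (R−d)/(u−d) = 0.7143 and values discount at R = 1.12.
Terminal values V(2,·): V(2,0)=50.0000, V(2,1)=0.0000, V(2,2)=0.0000
  t=1,j=0: stock 26.6800 → up 32.0160 (V=0.0000), down 24.5456 (V=50.0000). Price 12.7551; hedge Δ=-6.6931, bond B=191.3265.
  t=1,j=1: stock 34.8000 → up 41.7600 (V=0.0000), down 32.0160 (V=0.0000). Price 0.0000; hedge Δ=0.0000, bond B=0.0000.
  t=0,j=0: stock 29.0000 → up 34.8000 (V=0.0000), down 26.6800 (V=12.7551). Price 3.2539; hedge Δ=-1.5708, bond B=48.8078.
Each (Δ,B) replicates both successor values, so the strategy is self-financing and V0 is arbitrage-free.

(0,0): Delta=-1.5708 Bond=48.8078
(1,0): Delta=-6.6931 Bond=191.3265
(1,1): Delta=0.0000 Bond=0.0000
V0=3.2539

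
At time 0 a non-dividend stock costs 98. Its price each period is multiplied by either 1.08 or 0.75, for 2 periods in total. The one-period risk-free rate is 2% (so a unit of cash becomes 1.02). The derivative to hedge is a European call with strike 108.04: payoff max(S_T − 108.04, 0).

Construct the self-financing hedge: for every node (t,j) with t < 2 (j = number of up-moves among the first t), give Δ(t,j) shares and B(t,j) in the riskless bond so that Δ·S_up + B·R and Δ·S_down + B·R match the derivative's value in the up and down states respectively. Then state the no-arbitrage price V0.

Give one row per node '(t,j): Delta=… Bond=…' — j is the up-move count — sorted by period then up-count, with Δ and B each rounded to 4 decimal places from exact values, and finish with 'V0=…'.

The replicating-portfolio and risk-neutral prices coincide; use p* = (1.02−0.75)/(1.08−0.75) = 0.8182 for the latter.
Payoff layer (t=2): V(2,0)=0.0000, V(2,1)=0.0000, V(2,2)=6.2672
(1,0): S=73.5000. Δ = (V_up−V_dn)/(S_up−S_dn) = (0.0000−0.0000)/(79.3800−55.1250) = 0.0000. V = [p*·0.0000 + (1−p*)·0.0000]/1.02 = 0.0000. B = V − Δ·S = 0.0000.
(1,1): S=105.8400. Δ = (V_up−V_dn)/(S_up−S_dn) = (6.2672−0.0000)/(114.3072−79.3800) = 0.1794. V = [p*·6.2672 + (1−p*)·0.0000]/1.02 = 5.0272. B = V − Δ·S = -13.9643.
(0,0): S=98.0000. Δ = (V_up−V_dn)/(S_up−S_dn) = (5.0272−0.0000)/(105.8400−73.5000) = 0.1554. V = [p*·5.0272 + (1−p*)·0.0000]/1.02 = 4.0325. B = V − Δ·S = -11.2013.
The time-0 hedge costs 4.0325, which is the no-arbitrage price.

(0,0): Delta=0.1554 Bond=-11.2013
(1,0): Delta=0.0000 Bond=0.0000
(1,1): Delta=0.1794 Bond=-13.9643
V0=4.0325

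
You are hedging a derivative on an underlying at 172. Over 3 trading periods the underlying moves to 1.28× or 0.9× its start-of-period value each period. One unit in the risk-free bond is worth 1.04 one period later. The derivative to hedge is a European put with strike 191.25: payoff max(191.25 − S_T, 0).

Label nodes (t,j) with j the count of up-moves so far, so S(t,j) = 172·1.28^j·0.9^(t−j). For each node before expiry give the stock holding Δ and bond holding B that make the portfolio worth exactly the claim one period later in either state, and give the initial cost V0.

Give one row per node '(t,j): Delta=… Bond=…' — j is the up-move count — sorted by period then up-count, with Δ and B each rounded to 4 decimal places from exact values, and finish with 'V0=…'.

(0,0): Delta=-0.3838 Bond=85.8253
(1,0): Delta=-0.6244 Bond=126.5012
(1,1): Delta=-0.0938 Bond=25.4134
(2,0): Delta=-1.0000 Bond=183.8942
(2,1): Delta=-0.1716 Bond=41.8474
(2,2): Delta=0.0000 Bond=0.0000
V0=19.8149

No-arbitrage ⇒ martingale measure with p* = (R−d)/(u−d) = 0.3684.
Payoff layer (t=3): V(3,0)=65.8620, V(3,1)=12.9204, V(3,2)=0.0000, V(3,3)=0.0000
  t=2,j=0: stock 139.3200 → up 178.3296 (V=12.9204), down 125.3880 (V=65.8620). Price 44.5742; hedge Δ=-1.0000, bond B=183.8942.
  t=2,j=1: stock 198.1440 → up 253.6243 (V=0.0000), down 178.3296 (V=12.9204). Price 7.8464; hedge Δ=-0.1716, bond B=41.8474.
  t=2,j=2: stock 281.8048 → up 360.7101 (V=0.0000), down 253.6243 (V=0.0000). Price 0.0000; hedge Δ=0.0000, bond B=0.0000.
  t=1,j=0: stock 154.8000 → up 198.1440 (V=7.8464), down 139.3200 (V=44.5742). Price 29.8490; hedge Δ=-0.6244, bond B=126.5012.
  t=1,j=1: stock 220.1600 → up 281.8048 (V=0.0000), down 198.1440 (V=7.8464). Price 4.7650; hedge Δ=-0.0938, bond B=25.4134.
  t=0,j=0: stock 172.0000 → up 220.1600 (V=4.7650), down 154.8000 (V=29.8490). Price 19.8149; hedge Δ=-0.3838, bond B=85.8253.
Check: Δ(0,0)·S0 + B(0,0) = 19.8149 = V0.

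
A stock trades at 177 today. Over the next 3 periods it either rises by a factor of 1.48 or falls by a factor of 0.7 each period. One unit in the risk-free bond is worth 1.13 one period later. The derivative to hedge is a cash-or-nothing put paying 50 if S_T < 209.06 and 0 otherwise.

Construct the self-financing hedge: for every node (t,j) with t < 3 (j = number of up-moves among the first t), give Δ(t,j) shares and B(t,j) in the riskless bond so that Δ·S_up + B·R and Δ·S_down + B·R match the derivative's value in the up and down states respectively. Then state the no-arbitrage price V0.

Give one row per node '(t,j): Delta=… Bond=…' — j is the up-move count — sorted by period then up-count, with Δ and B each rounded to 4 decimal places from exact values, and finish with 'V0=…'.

(0,0): Delta=-0.1403 Bond=39.5068
(1,0): Delta=-0.2524 Bond=58.5300
(1,1): Delta=-0.0972 Bond=33.3391
(2,0): Delta=0.0000 Bond=44.2478
(2,1): Delta=-0.3496 Bond=83.9573
(2,2): Delta=0.0000 Bond=0.0000
V0=14.6700

Since d<R<u, set p* = (R−d)/(u−d) = 0.5513; price each node as the discounted p*-expectation of its children.
Payoff layer (t=3): V(3,0)=50.0000, V(3,1)=50.0000, V(3,2)=0.0000, V(3,3)=0.0000
  t=2,j=0: stock 86.7300 → up 128.3604 (V=50.0000), down 60.7110 (V=50.0000). Price 44.2478; hedge Δ=0.0000, bond B=44.2478.
  t=2,j=1: stock 183.3720 → up 271.3906 (V=0.0000), down 128.3604 (V=50.0000). Price 19.8548; hedge Δ=-0.3496, bond B=83.9573.
  t=2,j=2: stock 387.7008 → up 573.7972 (V=0.0000), down 271.3906 (V=0.0000). Price 0.0000; hedge Δ=0.0000, bond B=0.0000.
  t=1,j=0: stock 123.9000 → up 183.3720 (V=19.8548), down 86.7300 (V=44.2478). Price 27.2570; hedge Δ=-0.2524, bond B=58.5300.
  t=1,j=1: stock 261.9600 → up 387.7008 (V=0.0000), down 183.3720 (V=19.8548). Price 7.8842; hedge Δ=-0.0972, bond B=33.3391.
  t=0,j=0: stock 177.0000 → up 261.9600 (V=7.8842), down 123.9000 (V=27.2570). Price 14.6700; hedge Δ=-0.1403, bond B=39.5068.
Self-financing check: at every node Δ·S+B equals the discounted successor values.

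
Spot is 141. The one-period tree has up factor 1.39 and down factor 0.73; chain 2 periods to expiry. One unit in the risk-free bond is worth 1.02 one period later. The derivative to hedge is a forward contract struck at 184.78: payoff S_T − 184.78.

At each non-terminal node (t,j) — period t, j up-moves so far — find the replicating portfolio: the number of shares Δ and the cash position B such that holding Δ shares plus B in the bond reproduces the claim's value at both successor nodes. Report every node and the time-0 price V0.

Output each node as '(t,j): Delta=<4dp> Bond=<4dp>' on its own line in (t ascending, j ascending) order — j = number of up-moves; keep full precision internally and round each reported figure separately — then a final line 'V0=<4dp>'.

Since d<R<u, set p* = (R−d)/(u−d) = 0.4394; price each node as the discounted p*-expectation of its children.
Terminal payoffs: V(2,0)=-109.6411, V(2,1)=-41.7073, V(2,2)=87.6461
  t=1,j=0: stock 102.9300 → up 143.0727 (V=-41.7073), down 75.1389 (V=-109.6411). Price -78.2269; hedge Δ=1.0000, bond B=-181.1569.
  t=1,j=1: stock 195.9900 → up 272.4261 (V=87.6461), down 143.0727 (V=-41.7073). Price 14.8331; hedge Δ=1.0000, bond B=-181.1569.
  t=0,j=0: stock 141.0000 → up 195.9900 (V=14.8331), down 102.9300 (V=-78.2269). Price -36.6048; hedge Δ=1.0000, bond B=-177.6048.
Each (Δ,B) replicates both successor values, so the strategy is self-financing and V0 is arbitrage-free.

(0,0): Delta=1.0000 Bond=-177.6048
(1,0): Delta=1.0000 Bond=-181.1569
(1,1): Delta=1.0000 Bond=-181.1569
V0=-36.6048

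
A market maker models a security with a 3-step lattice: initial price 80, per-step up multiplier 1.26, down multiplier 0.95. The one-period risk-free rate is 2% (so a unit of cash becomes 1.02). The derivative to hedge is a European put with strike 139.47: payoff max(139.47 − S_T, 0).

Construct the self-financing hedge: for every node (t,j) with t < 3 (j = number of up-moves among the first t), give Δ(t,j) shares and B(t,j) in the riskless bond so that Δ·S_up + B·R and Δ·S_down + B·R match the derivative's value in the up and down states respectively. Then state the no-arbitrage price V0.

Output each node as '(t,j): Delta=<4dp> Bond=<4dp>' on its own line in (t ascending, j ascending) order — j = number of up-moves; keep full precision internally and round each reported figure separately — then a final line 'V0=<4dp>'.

The replicating-portfolio and risk-neutral prices coincide; use p* = (1.02−0.95)/(1.26−0.95) = 0.2258 for the latter.
At expiry t=3: V(3,0)=70.8800, V(3,1)=48.4980, V(3,2)=18.8124, V(3,3)=0.0000
(2,0): S=72.2000. Δ = (V_up−V_dn)/(S_up−S_dn) = (48.4980−70.8800)/(90.9720−68.5900) = -1.0000. V = [p*·48.4980 + (1−p*)·70.8800]/1.02 = 64.5353. B = V − Δ·S = 136.7353.
(2,1): S=95.7600. Δ = (V_up−V_dn)/(S_up−S_dn) = (18.8124−48.4980)/(120.6576−90.9720) = -1.0000. V = [p*·18.8124 + (1−p*)·48.4980]/1.02 = 40.9753. B = V − Δ·S = 136.7353.
(2,2): S=127.0080. Δ = (V_up−V_dn)/(S_up−S_dn) = (0.0000−18.8124)/(160.0301−120.6576) = -0.4778. V = [p*·0.0000 + (1−p*)·18.8124]/1.02 = 14.2789. B = V − Δ·S = 74.9640.
(1,0): S=76.0000. Δ = (V_up−V_dn)/(S_up−S_dn) = (40.9753−64.5353)/(95.7600−72.2000) = -1.0000. V = [p*·40.9753 + (1−p*)·64.5353]/1.02 = 58.0542. B = V − Δ·S = 134.0542.
(1,1): S=100.8000. Δ = (V_up−V_dn)/(S_up−S_dn) = (14.2789−40.9753)/(127.0080−95.7600) = -0.8543. V = [p*·14.2789 + (1−p*)·40.9753]/1.02 = 34.2618. B = V − Δ·S = 120.3794.
(0,0): S=80.0000. Δ = (V_up−V_dn)/(S_up−S_dn) = (34.2618−58.0542)/(100.8000−76.0000) = -0.9594. V = [p*·34.2618 + (1−p*)·58.0542]/1.02 = 51.6488. B = V − Δ·S = 128.3984.
Check: Δ(0,0)·S0 + B(0,0) = 51.6488 = V0.

(0,0): Delta=-0.9594 Bond=128.3984
(1,0): Delta=-1.0000 Bond=134.0542
(1,1): Delta=-0.8543 Bond=120.3794
(2,0): Delta=-1.0000 Bond=136.7353
(2,1): Delta=-1.0000 Bond=136.7353
(2,2): Delta=-0.4778 Bond=74.9640
V0=51.6488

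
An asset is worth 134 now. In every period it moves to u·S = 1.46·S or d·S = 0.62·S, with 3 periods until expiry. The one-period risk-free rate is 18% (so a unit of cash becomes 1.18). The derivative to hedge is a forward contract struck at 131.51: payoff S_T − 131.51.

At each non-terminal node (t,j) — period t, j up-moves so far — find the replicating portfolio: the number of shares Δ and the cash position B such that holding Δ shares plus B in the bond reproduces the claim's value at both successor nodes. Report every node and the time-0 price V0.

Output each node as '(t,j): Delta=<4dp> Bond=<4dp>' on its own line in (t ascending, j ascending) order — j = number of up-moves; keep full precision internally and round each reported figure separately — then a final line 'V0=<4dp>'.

(0,0): Delta=1.0000 Bond=-80.0410
(1,0): Delta=1.0000 Bond=-94.4484
(1,1): Delta=1.0000 Bond=-94.4484
(2,0): Delta=1.0000 Bond=-111.4492
(2,1): Delta=1.0000 Bond=-111.4492
(2,2): Delta=1.0000 Bond=-111.4492
V0=53.9590

Under the risk-neutral measure, an up-move has probability p* = (R−d)/(u−d) = 0.6667 and values discount at R = 1.18.
Terminal payoffs: V(3,0)=-99.5740, V(3,1)=-56.3060, V(3,2)=45.5833, V(3,3)=285.5162
Node (2,0) S=51.5096: V=(p*·-56.3060+(1−p*)·-99.5740)/1.18=-59.9396; Δ=(-56.3060−-99.5740)/(75.2040−31.9360)=1.0000; B=V−Δ·S=-111.4492
Node (2,1) S=121.2968: V=(p*·45.5833+(1−p*)·-56.3060)/1.18=9.8476; Δ=(45.5833−-56.3060)/(177.0933−75.2040)=1.0000; B=V−Δ·S=-111.4492
Node (2,2) S=285.6344: V=(p*·285.5162+(1−p*)·45.5833)/1.18=174.1852; Δ=(285.5162−45.5833)/(417.0262−177.0933)=1.0000; B=V−Δ·S=-111.4492
Node (1,0) S=83.0800: V=(p*·9.8476+(1−p*)·-59.9396)/1.18=-11.3684; Δ=(9.8476−-59.9396)/(121.2968−51.5096)=1.0000; B=V−Δ·S=-94.4484
Node (1,1) S=195.6400: V=(p*·174.1852+(1−p*)·9.8476)/1.18=101.1916; Δ=(174.1852−9.8476)/(285.6344−121.2968)=1.0000; B=V−Δ·S=-94.4484
Node (0,0) S=134.0000: V=(p*·101.1916+(1−p*)·-11.3684)/1.18=53.9590; Δ=(101.1916−-11.3684)/(195.6400−83.0800)=1.0000; B=V−Δ·S=-80.0410
Check: Δ(0,0)·S0 + B(0,0) = 53.9590 = V0.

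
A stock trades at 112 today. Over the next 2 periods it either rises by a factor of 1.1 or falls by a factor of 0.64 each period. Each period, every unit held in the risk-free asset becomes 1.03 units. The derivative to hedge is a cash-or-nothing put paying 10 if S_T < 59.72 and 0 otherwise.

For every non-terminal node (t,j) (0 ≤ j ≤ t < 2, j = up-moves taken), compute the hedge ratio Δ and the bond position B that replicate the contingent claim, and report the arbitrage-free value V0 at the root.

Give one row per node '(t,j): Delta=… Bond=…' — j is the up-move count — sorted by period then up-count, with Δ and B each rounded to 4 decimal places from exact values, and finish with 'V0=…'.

(0,0): Delta=-0.0287 Bond=3.4301
(1,0): Delta=-0.3033 Bond=23.2165
(1,1): Delta=0.0000 Bond=0.0000
V0=0.2183

No-arbitrage ⇒ martingale measure with p* = (R−d)/(u−d) = 0.8478.
Payoff layer (t=2): V(2,0)=10.0000, V(2,1)=0.0000, V(2,2)=0.0000
Node (1,0) S=71.6800: V=(p*·0.0000+(1−p*)·10.0000)/1.03=1.4774; Δ=(0.0000−10.0000)/(78.8480−45.8752)=-0.3033; B=V−Δ·S=23.2165
Node (1,1) S=123.2000: V=(p*·0.0000+(1−p*)·0.0000)/1.03=0.0000; Δ=(0.0000−0.0000)/(135.5200−78.8480)=0.0000; B=V−Δ·S=0.0000
Node (0,0) S=112.0000: V=(p*·0.0000+(1−p*)·1.4774)/1.03=0.2183; Δ=(0.0000−1.4774)/(123.2000−71.6800)=-0.0287; B=V−Δ·S=3.4301
Each (Δ,B) replicates both successor values, so the strategy is self-financing and V0 is arbitrage-free.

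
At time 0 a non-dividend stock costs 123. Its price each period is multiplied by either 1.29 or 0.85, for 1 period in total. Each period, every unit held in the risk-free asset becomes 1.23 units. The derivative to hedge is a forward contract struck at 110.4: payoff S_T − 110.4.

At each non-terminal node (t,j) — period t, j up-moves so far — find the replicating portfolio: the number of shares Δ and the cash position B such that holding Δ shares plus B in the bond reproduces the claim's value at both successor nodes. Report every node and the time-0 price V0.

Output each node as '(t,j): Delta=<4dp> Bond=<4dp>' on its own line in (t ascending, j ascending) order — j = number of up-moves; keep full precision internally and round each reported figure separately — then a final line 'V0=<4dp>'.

(0,0): Delta=1.0000 Bond=-89.7561
V0=33.2439

Since d<R<u, set p* = (R−d)/(u−d) = 0.8636; price each node as the discounted p*-expectation of its children.
At expiry t=1: V(1,0)=-5.8500, V(1,1)=48.2700
(0,0): S=123.0000. Δ = (V_up−V_dn)/(S_up−S_dn) = (48.2700−-5.8500)/(158.6700−104.5500) = 1.0000. V = [p*·48.2700 + (1−p*)·-5.8500]/1.23 = 33.2439. B = V − Δ·S = -89.7561.
The time-0 hedge costs 33.2439, which is the no-arbitrage price.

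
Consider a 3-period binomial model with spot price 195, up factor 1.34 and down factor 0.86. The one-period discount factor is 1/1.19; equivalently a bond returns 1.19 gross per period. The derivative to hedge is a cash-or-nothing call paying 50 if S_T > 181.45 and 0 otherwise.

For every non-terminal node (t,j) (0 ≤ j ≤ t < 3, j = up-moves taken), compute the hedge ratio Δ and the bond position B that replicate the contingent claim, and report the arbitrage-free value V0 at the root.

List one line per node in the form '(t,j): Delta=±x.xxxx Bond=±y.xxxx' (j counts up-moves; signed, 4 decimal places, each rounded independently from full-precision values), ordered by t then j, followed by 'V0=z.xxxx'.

(0,0): Delta=0.0368 Bond=21.5818
(1,0): Delta=0.1631 Bond=4.5055
(1,1): Delta=0.0000 Bond=35.3082
(2,0): Delta=0.7223 Bond=-75.2801
(2,1): Delta=0.0000 Bond=42.0168
(2,2): Delta=0.0000 Bond=42.0168
V0=28.7653

No-arbitrage ⇒ martingale measure with p* = (R−d)/(u−d) = 0.6875.
Payoff layer (t=3): V(3,0)=0.0000, V(3,1)=50.0000, V(3,2)=50.0000, V(3,3)=50.0000
  t=2,j=0: stock 144.2220 → up 193.2575 (V=50.0000), down 124.0309 (V=0.0000). Price 28.8866; hedge Δ=0.7223, bond B=-75.2801.
  t=2,j=1: stock 224.7180 → up 301.1221 (V=50.0000), down 193.2575 (V=50.0000). Price 42.0168; hedge Δ=0.0000, bond B=42.0168.
  t=2,j=2: stock 350.1420 → up 469.1903 (V=50.0000), down 301.1221 (V=50.0000). Price 42.0168; hedge Δ=0.0000, bond B=42.0168.
  t=1,j=0: stock 167.7000 → up 224.7180 (V=42.0168), down 144.2220 (V=28.8866). Price 31.8602; hedge Δ=0.1631, bond B=4.5055.
  t=1,j=1: stock 261.3000 → up 350.1420 (V=42.0168), down 224.7180 (V=42.0168). Price 35.3082; hedge Δ=0.0000, bond B=35.3082.
  t=0,j=0: stock 195.0000 → up 261.3000 (V=35.3082), down 167.7000 (V=31.8602). Price 28.7653; hedge Δ=0.0368, bond B=21.5818.
Self-financing check: at every node Δ·S+B equals the discounted successor values.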